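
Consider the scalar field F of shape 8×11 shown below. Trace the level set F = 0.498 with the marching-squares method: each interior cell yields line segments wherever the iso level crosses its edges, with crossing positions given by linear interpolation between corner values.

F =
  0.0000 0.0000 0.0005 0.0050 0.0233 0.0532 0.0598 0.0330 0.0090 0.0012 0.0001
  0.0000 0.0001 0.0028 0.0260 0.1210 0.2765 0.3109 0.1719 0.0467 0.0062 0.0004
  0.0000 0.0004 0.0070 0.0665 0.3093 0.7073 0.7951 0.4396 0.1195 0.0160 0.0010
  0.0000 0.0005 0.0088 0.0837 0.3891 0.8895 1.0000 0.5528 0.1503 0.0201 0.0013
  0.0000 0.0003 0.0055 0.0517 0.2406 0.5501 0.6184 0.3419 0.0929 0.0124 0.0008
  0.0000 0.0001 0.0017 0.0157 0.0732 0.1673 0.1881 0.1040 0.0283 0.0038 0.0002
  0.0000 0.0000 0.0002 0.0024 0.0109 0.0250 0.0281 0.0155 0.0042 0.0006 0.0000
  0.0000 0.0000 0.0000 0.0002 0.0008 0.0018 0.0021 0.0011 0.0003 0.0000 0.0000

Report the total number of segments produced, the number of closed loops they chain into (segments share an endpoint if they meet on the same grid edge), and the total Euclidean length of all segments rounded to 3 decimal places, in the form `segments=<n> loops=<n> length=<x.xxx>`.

cell (1,4): code 0100 → (1.514,5.000)–(2.000,4.474)
cell (1,5): code 1100 → (1.386,6.000)–(1.514,5.000)
cell (1,6): code 1000 → (2.000,6.836)–(1.386,6.000)
cell (2,4): code 0110 → (2.000,4.474)–(3.000,4.218)
cell (2,6): code 1101 → (2.516,7.000)–(2.000,6.836)
cell (2,7): code 1000 → (3.000,7.136)–(2.516,7.000)
cell (3,4): code 0110 → (3.000,4.218)–(4.000,4.832)
cell (3,6): code 1011 → (4.000,6.435)–(3.260,7.000)
cell (3,7): code 0001 → (3.260,7.000)–(3.000,7.136)
cell (4,4): code 0010 → (4.000,4.832)–(4.136,5.000)
cell (4,5): code 0011 → (4.136,5.000)–(4.280,6.000)
cell (4,6): code 0001 → (4.280,6.000)–(4.000,6.435)
total: 12 segments, chained into 1 closed loop(s), length Σ = 8.979597

segments=12 loops=1 length=8.980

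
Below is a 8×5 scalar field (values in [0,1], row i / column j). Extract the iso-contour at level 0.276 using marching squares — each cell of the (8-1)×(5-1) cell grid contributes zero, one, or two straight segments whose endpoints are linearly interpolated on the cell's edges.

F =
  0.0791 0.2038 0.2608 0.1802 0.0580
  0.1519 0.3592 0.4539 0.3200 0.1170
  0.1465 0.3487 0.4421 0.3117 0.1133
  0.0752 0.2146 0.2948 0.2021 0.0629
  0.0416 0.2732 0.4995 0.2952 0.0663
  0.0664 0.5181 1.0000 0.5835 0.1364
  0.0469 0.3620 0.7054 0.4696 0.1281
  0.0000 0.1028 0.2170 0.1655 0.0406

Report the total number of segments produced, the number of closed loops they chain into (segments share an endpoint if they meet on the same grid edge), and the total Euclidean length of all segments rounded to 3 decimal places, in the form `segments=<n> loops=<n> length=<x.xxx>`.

segments=22 loops=1 length=18.655

cell (0,0): code 0100 → (0.465,1.000)–(1.000,0.599)
cell (0,1): code 1100 → (0.079,2.000)–(0.465,1.000)
cell (0,2): code 1100 → (0.685,3.000)–(0.079,2.000)
cell (0,3): code 1000 → (1.000,3.217)–(0.685,3.000)
cell (1,0): code 0110 → (1.000,0.599)–(2.000,0.640)
cell (1,3): code 1001 → (2.000,3.180)–(1.000,3.217)
cell (2,0): code 0010 → (2.000,0.640)–(2.542,1.000)
cell (2,1): code 0111 → (2.542,1.000)–(3.000,1.766)
cell (2,2): code 1011 → (3.000,2.203)–(2.326,3.000)
cell (2,3): code 0001 → (2.326,3.000)–(2.000,3.180)
cell (3,1): code 0110 → (3.000,1.766)–(4.000,1.012)
cell (3,2): code 1101 → (3.794,3.000)–(3.000,2.203)
cell (3,3): code 1000 → (4.000,3.084)–(3.794,3.000)
cell (4,0): code 0100 → (4.011,1.000)–(5.000,0.464)
cell (4,1): code 1110 → (4.000,1.012)–(4.011,1.000)
cell (4,3): code 1001 → (5.000,3.688)–(4.000,3.084)
cell (5,0): code 0110 → (5.000,0.464)–(6.000,0.727)
cell (5,3): code 1001 → (6.000,3.567)–(5.000,3.688)
cell (6,0): code 0010 → (6.000,0.727)–(6.332,1.000)
cell (6,1): code 0011 → (6.332,1.000)–(6.879,2.000)
cell (6,2): code 0011 → (6.879,2.000)–(6.637,3.000)
cell (6,3): code 0001 → (6.637,3.000)–(6.000,3.567)
total: 22 segments, chained into 1 closed loop(s), length Σ = 18.654591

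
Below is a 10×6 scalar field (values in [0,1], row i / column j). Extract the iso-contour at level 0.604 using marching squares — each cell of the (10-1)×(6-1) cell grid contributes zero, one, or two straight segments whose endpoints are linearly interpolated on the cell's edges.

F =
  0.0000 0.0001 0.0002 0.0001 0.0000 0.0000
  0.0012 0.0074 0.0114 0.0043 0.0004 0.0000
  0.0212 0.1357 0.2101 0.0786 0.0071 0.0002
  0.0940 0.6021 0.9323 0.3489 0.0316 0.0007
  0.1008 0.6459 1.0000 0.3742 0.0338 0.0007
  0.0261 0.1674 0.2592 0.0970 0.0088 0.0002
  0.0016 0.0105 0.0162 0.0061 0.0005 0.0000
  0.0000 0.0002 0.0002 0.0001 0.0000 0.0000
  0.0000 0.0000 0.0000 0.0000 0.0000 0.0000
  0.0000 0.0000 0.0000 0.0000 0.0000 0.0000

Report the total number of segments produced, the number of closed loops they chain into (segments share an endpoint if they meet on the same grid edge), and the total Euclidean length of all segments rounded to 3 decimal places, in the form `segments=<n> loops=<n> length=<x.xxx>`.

segments=8 loops=1 length=5.863

cell (2,1): code 0100 → (2.545,2.000)–(3.000,1.006)
cell (2,2): code 1000 → (3.000,2.563)–(2.545,2.000)
cell (3,0): code 0100 → (3.043,1.000)–(4.000,0.923)
cell (3,1): code 1110 → (3.000,1.006)–(3.043,1.000)
cell (3,2): code 1001 → (4.000,2.633)–(3.000,2.563)
cell (4,0): code 0010 → (4.000,0.923)–(4.088,1.000)
cell (4,1): code 0011 → (4.088,1.000)–(4.535,2.000)
cell (4,2): code 0001 → (4.535,2.000)–(4.000,2.633)
total: 8 segments, chained into 1 closed loop(s), length Σ = 5.862787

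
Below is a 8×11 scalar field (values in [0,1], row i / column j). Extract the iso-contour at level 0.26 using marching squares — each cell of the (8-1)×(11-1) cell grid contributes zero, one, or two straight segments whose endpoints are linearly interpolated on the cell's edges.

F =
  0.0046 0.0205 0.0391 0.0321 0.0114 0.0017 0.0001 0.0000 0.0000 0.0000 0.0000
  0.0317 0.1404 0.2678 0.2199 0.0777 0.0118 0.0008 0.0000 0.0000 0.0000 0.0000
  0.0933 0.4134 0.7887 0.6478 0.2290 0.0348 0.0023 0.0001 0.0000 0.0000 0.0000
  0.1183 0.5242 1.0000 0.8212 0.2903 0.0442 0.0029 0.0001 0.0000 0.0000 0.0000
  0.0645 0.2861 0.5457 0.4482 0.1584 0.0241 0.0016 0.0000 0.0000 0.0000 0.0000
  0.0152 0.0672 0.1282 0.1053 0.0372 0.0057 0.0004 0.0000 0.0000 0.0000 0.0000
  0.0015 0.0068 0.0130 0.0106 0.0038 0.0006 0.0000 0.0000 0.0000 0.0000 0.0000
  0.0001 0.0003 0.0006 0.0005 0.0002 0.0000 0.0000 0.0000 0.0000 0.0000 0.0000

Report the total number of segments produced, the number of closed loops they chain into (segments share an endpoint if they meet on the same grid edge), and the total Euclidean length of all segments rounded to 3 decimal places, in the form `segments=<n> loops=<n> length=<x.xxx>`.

cell (0,1): code 0100 → (0.966,2.000)–(1.000,1.939)
cell (0,2): code 1000 → (1.000,2.163)–(0.966,2.000)
cell (1,0): code 0100 → (1.438,1.000)–(2.000,0.521)
cell (1,1): code 1110 → (1.000,1.939)–(1.438,1.000)
cell (1,2): code 1101 → (1.094,3.000)–(1.000,2.163)
cell (1,3): code 1000 → (2.000,3.926)–(1.094,3.000)
cell (2,0): code 0110 → (2.000,0.521)–(3.000,0.349)
cell (2,3): code 1101 → (2.506,4.000)–(2.000,3.926)
cell (2,4): code 1000 → (3.000,4.123)–(2.506,4.000)
cell (3,0): code 0110 → (3.000,0.349)–(4.000,0.882)
cell (3,3): code 1011 → (4.000,3.649)–(3.230,4.000)
cell (3,4): code 0001 → (3.230,4.000)–(3.000,4.123)
cell (4,0): code 0010 → (4.000,0.882)–(4.119,1.000)
cell (4,1): code 0011 → (4.119,1.000)–(4.684,2.000)
cell (4,2): code 0011 → (4.684,2.000)–(4.549,3.000)
cell (4,3): code 0001 → (4.549,3.000)–(4.000,3.649)
total: 16 segments, chained into 1 closed loop(s), length Σ = 11.599921

segments=16 loops=1 length=11.600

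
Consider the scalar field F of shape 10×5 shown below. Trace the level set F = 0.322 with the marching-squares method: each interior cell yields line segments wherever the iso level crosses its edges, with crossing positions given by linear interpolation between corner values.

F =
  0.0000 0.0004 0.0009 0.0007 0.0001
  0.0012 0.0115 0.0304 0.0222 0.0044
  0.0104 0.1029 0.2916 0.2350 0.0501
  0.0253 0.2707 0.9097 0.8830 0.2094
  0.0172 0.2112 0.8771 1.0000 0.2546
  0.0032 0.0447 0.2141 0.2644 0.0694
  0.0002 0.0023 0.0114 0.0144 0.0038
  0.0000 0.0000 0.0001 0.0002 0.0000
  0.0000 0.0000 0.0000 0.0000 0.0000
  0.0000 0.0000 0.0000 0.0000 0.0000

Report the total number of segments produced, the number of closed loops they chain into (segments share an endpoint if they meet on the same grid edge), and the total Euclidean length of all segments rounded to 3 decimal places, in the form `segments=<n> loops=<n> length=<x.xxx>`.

cell (2,1): code 0100 → (2.049,2.000)–(3.000,1.080)
cell (2,2): code 1100 → (2.134,3.000)–(2.049,2.000)
cell (2,3): code 1000 → (3.000,3.833)–(2.134,3.000)
cell (3,1): code 0110 → (3.000,1.080)–(4.000,1.166)
cell (3,3): code 1001 → (4.000,3.910)–(3.000,3.833)
cell (4,1): code 0010 → (4.000,1.166)–(4.837,2.000)
cell (4,2): code 0011 → (4.837,2.000)–(4.922,3.000)
cell (4,3): code 0001 → (4.922,3.000)–(4.000,3.910)
total: 8 segments, chained into 1 closed loop(s), length Σ = 9.014383

segments=8 loops=1 length=9.014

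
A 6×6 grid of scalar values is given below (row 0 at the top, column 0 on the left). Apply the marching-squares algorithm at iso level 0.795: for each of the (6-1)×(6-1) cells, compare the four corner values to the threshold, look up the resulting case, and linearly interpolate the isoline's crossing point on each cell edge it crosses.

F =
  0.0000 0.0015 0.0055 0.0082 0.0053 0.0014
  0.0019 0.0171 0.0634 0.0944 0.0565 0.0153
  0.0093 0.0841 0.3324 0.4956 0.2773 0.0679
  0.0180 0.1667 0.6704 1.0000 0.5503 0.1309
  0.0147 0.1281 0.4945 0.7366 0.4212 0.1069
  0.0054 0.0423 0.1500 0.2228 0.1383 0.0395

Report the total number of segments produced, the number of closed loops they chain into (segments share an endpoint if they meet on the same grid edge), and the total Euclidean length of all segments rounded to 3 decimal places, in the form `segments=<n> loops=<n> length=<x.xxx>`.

segments=4 loops=1 length=3.252

cell (2,2): code 0100 → (2.594,3.000)–(3.000,2.378)
cell (2,3): code 1000 → (3.000,3.456)–(2.594,3.000)
cell (3,2): code 0010 → (3.000,2.378)–(3.778,3.000)
cell (3,3): code 0001 → (3.778,3.000)–(3.000,3.456)
total: 4 segments, chained into 1 closed loop(s), length Σ = 3.251947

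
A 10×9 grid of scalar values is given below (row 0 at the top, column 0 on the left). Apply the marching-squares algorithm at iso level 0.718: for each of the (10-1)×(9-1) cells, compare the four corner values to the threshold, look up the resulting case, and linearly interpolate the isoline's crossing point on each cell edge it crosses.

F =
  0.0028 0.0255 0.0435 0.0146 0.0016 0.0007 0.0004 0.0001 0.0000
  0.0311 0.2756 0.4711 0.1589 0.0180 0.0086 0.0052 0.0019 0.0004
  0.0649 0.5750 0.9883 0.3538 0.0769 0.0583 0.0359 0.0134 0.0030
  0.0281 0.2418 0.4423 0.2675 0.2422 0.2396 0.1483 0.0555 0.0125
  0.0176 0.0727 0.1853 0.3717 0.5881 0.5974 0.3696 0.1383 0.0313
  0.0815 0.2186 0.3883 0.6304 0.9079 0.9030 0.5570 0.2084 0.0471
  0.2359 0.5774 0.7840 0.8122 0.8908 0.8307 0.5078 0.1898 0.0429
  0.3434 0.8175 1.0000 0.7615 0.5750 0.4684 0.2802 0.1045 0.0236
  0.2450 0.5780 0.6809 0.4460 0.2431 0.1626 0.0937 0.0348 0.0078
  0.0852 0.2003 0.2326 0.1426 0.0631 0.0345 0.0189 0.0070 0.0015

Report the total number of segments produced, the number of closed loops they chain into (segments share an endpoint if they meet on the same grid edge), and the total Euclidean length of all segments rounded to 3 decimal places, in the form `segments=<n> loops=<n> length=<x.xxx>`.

segments=20 loops=2 length=15.548

cell (1,1): code 0100 → (1.477,2.000)–(2.000,1.346)
cell (1,2): code 1000 → (2.000,2.426)–(1.477,2.000)
cell (2,1): code 0010 → (2.000,1.346)–(2.495,2.000)
cell (2,2): code 0001 → (2.495,2.000)–(2.000,2.426)
cell (4,3): code 0100 → (4.406,4.000)–(5.000,3.316)
cell (4,4): code 1100 → (4.395,5.000)–(4.406,4.000)
cell (4,5): code 1000 → (5.000,5.535)–(4.395,5.000)
cell (5,1): code 0100 → (5.833,2.000)–(6.000,1.681)
cell (5,2): code 1100 → (5.482,3.000)–(5.833,2.000)
cell (5,3): code 1110 → (5.000,3.316)–(5.482,3.000)
cell (5,5): code 1001 → (6.000,5.349)–(5.000,5.535)
cell (6,0): code 0100 → (6.586,1.000)–(7.000,0.790)
cell (6,1): code 1110 → (6.000,1.681)–(6.586,1.000)
cell (6,3): code 1011 → (7.000,3.233)–(6.547,4.000)
cell (6,4): code 0011 → (6.547,4.000)–(6.311,5.000)
cell (6,5): code 0001 → (6.311,5.000)–(6.000,5.349)
cell (7,0): code 0010 → (7.000,0.790)–(7.415,1.000)
cell (7,1): code 0011 → (7.415,1.000)–(7.884,2.000)
cell (7,2): code 0011 → (7.884,2.000)–(7.138,3.000)
cell (7,3): code 0001 → (7.138,3.000)–(7.000,3.233)
total: 20 segments, chained into 2 closed loop(s), length Σ = 15.547984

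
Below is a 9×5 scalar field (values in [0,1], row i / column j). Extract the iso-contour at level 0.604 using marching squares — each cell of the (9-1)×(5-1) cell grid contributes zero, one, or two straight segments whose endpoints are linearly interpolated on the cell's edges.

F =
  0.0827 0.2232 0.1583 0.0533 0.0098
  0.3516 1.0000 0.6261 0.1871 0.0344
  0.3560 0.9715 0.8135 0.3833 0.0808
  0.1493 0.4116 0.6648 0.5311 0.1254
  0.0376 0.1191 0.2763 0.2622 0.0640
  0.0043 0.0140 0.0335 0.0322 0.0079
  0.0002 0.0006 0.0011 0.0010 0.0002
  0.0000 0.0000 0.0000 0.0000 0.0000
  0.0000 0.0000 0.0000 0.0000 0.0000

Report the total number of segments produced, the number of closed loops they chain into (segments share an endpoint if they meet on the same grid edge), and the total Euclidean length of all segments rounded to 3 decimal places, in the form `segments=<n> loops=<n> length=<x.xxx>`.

cell (0,0): code 0100 → (0.490,1.000)–(1.000,0.389)
cell (0,1): code 1100 → (0.953,2.000)–(0.490,1.000)
cell (0,2): code 1000 → (1.000,2.050)–(0.953,2.000)
cell (1,0): code 0110 → (1.000,0.389)–(2.000,0.403)
cell (1,2): code 1001 → (2.000,2.487)–(1.000,2.050)
cell (2,0): code 0010 → (2.000,0.403)–(2.656,1.000)
cell (2,1): code 0111 → (2.656,1.000)–(3.000,1.760)
cell (2,2): code 1001 → (3.000,2.455)–(2.000,2.487)
cell (3,1): code 0010 → (3.000,1.760)–(3.156,2.000)
cell (3,2): code 0001 → (3.156,2.000)–(3.000,2.455)
total: 10 segments, chained into 1 closed loop(s), length Σ = 7.546966

segments=10 loops=1 length=7.547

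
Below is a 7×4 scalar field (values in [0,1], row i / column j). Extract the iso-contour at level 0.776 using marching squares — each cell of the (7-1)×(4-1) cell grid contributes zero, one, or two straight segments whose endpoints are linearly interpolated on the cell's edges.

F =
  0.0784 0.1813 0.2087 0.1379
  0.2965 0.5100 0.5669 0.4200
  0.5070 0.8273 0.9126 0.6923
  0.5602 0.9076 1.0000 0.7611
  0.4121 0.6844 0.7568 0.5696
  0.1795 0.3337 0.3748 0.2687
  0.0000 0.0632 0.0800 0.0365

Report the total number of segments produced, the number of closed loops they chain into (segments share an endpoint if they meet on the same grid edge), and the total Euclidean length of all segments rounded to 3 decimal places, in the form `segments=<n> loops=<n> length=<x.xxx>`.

cell (1,0): code 0100 → (1.838,1.000)–(2.000,0.840)
cell (1,1): code 1100 → (1.605,2.000)–(1.838,1.000)
cell (1,2): code 1000 → (2.000,2.620)–(1.605,2.000)
cell (2,0): code 0110 → (2.000,0.840)–(3.000,0.621)
cell (2,2): code 1001 → (3.000,2.938)–(2.000,2.620)
cell (3,0): code 0010 → (3.000,0.621)–(3.590,1.000)
cell (3,1): code 0011 → (3.590,1.000)–(3.921,2.000)
cell (3,2): code 0001 → (3.921,2.000)–(3.000,2.938)
total: 8 segments, chained into 1 closed loop(s), length Σ = 7.131220

segments=8 loops=1 length=7.131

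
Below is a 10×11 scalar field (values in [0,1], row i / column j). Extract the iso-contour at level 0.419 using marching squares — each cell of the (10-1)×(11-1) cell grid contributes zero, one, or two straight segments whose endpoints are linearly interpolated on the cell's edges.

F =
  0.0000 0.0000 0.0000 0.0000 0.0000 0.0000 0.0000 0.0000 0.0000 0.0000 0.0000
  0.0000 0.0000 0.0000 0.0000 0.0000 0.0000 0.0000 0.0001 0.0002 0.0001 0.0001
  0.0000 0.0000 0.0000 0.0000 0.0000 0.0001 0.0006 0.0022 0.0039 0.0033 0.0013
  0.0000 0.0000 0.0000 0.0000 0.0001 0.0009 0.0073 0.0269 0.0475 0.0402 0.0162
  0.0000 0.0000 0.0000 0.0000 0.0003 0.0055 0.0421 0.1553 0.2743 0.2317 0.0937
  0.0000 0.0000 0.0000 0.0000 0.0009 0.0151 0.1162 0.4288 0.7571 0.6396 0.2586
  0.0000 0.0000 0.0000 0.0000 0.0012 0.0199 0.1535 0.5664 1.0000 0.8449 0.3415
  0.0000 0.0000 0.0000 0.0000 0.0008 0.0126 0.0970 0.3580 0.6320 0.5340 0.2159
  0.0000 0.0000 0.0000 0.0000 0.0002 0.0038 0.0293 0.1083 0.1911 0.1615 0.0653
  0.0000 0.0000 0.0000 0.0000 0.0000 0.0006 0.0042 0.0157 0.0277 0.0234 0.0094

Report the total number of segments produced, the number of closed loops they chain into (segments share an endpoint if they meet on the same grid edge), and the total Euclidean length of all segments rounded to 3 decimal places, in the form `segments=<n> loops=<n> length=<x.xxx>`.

cell (4,6): code 0100 → (4.964,7.000)–(5.000,6.969)
cell (4,7): code 1100 → (4.300,8.000)–(4.964,7.000)
cell (4,8): code 1100 → (4.459,9.000)–(4.300,8.000)
cell (4,9): code 1000 → (5.000,9.579)–(4.459,9.000)
cell (5,6): code 0110 → (5.000,6.969)–(6.000,6.643)
cell (5,9): code 1001 → (6.000,9.846)–(5.000,9.579)
cell (6,6): code 0010 → (6.000,6.643)–(6.707,7.000)
cell (6,7): code 0111 → (6.707,7.000)–(7.000,7.223)
cell (6,9): code 1001 → (7.000,9.362)–(6.000,9.846)
cell (7,7): code 0010 → (7.000,7.223)–(7.483,8.000)
cell (7,8): code 0011 → (7.483,8.000)–(7.309,9.000)
cell (7,9): code 0001 → (7.309,9.000)–(7.000,9.362)
total: 12 segments, chained into 1 closed loop(s), length Σ = 9.816872

segments=12 loops=1 length=9.817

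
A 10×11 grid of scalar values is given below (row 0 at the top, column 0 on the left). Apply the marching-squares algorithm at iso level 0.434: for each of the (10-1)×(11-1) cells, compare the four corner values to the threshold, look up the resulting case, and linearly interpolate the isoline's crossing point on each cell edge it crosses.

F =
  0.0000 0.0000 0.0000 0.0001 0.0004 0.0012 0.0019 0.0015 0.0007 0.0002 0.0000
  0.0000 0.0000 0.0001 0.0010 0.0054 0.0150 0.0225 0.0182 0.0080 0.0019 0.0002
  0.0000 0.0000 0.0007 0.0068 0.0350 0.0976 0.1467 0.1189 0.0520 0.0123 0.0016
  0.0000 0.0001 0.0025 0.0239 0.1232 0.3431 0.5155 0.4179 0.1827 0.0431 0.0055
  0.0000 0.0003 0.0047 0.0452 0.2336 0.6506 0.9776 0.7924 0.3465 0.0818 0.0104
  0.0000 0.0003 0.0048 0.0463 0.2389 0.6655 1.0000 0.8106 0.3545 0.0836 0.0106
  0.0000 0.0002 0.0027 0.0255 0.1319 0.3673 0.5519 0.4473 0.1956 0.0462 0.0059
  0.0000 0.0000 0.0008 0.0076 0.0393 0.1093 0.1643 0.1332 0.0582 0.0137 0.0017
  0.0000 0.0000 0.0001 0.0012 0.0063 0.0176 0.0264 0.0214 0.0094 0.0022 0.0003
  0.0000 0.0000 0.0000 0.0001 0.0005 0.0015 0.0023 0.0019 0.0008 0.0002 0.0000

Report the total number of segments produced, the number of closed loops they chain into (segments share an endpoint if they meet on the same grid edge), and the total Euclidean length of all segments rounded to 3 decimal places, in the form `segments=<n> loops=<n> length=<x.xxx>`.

segments=14 loops=1 length=10.731

cell (2,5): code 0100 → (2.779,6.000)–(3.000,5.527)
cell (2,6): code 1000 → (3.000,6.835)–(2.779,6.000)
cell (3,4): code 0100 → (3.296,5.000)–(4.000,4.481)
cell (3,5): code 1110 → (3.000,5.527)–(3.296,5.000)
cell (3,6): code 1101 → (3.043,7.000)–(3.000,6.835)
cell (3,7): code 1000 → (4.000,7.804)–(3.043,7.000)
cell (4,4): code 0110 → (4.000,4.481)–(5.000,4.457)
cell (4,7): code 1001 → (5.000,7.826)–(4.000,7.804)
cell (5,4): code 0010 → (5.000,4.457)–(5.776,5.000)
cell (5,5): code 0111 → (5.776,5.000)–(6.000,5.361)
cell (5,7): code 1001 → (6.000,7.053)–(5.000,7.826)
cell (6,5): code 0010 → (6.000,5.361)–(6.304,6.000)
cell (6,6): code 0011 → (6.304,6.000)–(6.042,7.000)
cell (6,7): code 0001 → (6.042,7.000)–(6.000,7.053)
total: 14 segments, chained into 1 closed loop(s), length Σ = 10.730864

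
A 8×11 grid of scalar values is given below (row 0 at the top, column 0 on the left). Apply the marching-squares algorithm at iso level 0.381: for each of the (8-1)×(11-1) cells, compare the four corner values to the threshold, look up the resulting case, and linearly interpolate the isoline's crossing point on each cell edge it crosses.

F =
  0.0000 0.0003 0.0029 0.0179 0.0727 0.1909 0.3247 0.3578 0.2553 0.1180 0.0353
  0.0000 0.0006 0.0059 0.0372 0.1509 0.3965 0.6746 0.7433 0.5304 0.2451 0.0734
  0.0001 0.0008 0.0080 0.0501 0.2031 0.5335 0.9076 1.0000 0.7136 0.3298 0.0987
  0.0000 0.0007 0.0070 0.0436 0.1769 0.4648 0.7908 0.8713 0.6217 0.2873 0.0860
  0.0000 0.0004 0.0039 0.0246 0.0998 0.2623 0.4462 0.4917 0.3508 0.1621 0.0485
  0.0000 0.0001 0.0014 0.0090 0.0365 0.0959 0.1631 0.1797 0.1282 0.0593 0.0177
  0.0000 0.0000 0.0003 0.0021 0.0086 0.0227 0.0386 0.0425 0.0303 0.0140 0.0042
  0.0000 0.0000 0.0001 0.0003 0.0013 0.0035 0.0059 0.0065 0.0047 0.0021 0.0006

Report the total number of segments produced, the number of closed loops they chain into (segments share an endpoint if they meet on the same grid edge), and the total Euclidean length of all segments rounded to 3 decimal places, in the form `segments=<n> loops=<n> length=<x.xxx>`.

segments=16 loops=1 length=13.406

cell (0,4): code 0100 → (0.925,5.000)–(1.000,4.937)
cell (0,5): code 1100 → (0.161,6.000)–(0.925,5.000)
cell (0,6): code 1100 → (0.060,7.000)–(0.161,6.000)
cell (0,7): code 1100 → (0.457,8.000)–(0.060,7.000)
cell (0,8): code 1000 → (1.000,8.524)–(0.457,8.000)
cell (1,4): code 0110 → (1.000,4.937)–(2.000,4.538)
cell (1,8): code 1001 → (2.000,8.867)–(1.000,8.524)
cell (2,4): code 0110 → (2.000,4.538)–(3.000,4.709)
cell (2,8): code 1001 → (3.000,8.720)–(2.000,8.867)
cell (3,4): code 0010 → (3.000,4.709)–(3.414,5.000)
cell (3,5): code 0111 → (3.414,5.000)–(4.000,5.645)
cell (3,7): code 1011 → (4.000,7.786)–(3.889,8.000)
cell (3,8): code 0001 → (3.889,8.000)–(3.000,8.720)
cell (4,5): code 0010 → (4.000,5.645)–(4.230,6.000)
cell (4,6): code 0011 → (4.230,6.000)–(4.355,7.000)
cell (4,7): code 0001 → (4.355,7.000)–(4.000,7.786)
total: 16 segments, chained into 1 closed loop(s), length Σ = 13.406167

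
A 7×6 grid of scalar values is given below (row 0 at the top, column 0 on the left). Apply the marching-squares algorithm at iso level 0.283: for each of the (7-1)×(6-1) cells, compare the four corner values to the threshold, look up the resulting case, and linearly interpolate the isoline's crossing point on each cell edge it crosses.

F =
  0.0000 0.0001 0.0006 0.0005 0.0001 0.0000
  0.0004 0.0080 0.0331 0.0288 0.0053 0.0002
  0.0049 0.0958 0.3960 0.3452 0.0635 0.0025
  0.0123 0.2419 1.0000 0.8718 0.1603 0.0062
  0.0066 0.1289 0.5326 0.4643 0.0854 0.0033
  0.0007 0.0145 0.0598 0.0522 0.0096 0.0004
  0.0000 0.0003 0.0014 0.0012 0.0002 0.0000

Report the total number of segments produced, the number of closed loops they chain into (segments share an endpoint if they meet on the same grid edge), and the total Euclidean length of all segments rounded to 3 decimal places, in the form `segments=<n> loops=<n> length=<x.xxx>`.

cell (1,1): code 0100 → (1.689,2.000)–(2.000,1.624)
cell (1,2): code 1100 → (1.803,3.000)–(1.689,2.000)
cell (1,3): code 1000 → (2.000,3.221)–(1.803,3.000)
cell (2,1): code 0110 → (2.000,1.624)–(3.000,1.054)
cell (2,3): code 1001 → (3.000,3.828)–(2.000,3.221)
cell (3,1): code 0110 → (3.000,1.054)–(4.000,1.382)
cell (3,3): code 1001 → (4.000,3.478)–(3.000,3.828)
cell (4,1): code 0010 → (4.000,1.382)–(4.528,2.000)
cell (4,2): code 0011 → (4.528,2.000)–(4.440,3.000)
cell (4,3): code 0001 → (4.440,3.000)–(4.000,3.478)
total: 10 segments, chained into 1 closed loop(s), length Σ = 8.689421

segments=10 loops=1 length=8.689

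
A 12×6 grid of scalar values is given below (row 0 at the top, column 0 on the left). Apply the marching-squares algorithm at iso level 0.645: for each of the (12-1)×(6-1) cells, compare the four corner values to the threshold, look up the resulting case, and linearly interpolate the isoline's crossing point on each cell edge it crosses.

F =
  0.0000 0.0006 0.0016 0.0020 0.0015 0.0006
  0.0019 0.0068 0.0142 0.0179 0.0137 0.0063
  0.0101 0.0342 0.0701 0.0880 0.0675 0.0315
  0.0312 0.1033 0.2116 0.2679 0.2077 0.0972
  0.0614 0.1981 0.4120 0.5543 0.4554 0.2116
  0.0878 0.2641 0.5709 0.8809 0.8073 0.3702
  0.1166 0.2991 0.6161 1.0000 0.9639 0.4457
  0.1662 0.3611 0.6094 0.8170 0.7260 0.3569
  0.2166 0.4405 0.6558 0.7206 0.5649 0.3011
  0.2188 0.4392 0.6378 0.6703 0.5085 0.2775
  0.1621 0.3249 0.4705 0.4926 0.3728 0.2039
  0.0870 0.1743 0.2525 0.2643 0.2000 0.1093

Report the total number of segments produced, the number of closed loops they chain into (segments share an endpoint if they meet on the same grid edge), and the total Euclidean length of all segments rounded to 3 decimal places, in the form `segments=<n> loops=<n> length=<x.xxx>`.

segments=16 loops=1 length=12.201

cell (4,2): code 0100 → (4.278,3.000)–(5.000,2.239)
cell (4,3): code 1100 → (4.539,4.000)–(4.278,3.000)
cell (4,4): code 1000 → (5.000,4.371)–(4.539,4.000)
cell (5,2): code 0110 → (5.000,2.239)–(6.000,2.075)
cell (5,4): code 1001 → (6.000,4.615)–(5.000,4.371)
cell (6,2): code 0110 → (6.000,2.075)–(7.000,2.171)
cell (6,4): code 1001 → (7.000,4.219)–(6.000,4.615)
cell (7,1): code 0100 → (7.767,2.000)–(8.000,1.950)
cell (7,2): code 1110 → (7.000,2.171)–(7.767,2.000)
cell (7,3): code 1011 → (8.000,3.486)–(7.503,4.000)
cell (7,4): code 0001 → (7.503,4.000)–(7.000,4.219)
cell (8,1): code 0010 → (8.000,1.950)–(8.600,2.000)
cell (8,2): code 0111 → (8.600,2.000)–(9.000,2.222)
cell (8,3): code 1001 → (9.000,3.156)–(8.000,3.486)
cell (9,2): code 0010 → (9.000,2.222)–(9.142,3.000)
cell (9,3): code 0001 → (9.142,3.000)–(9.000,3.156)
total: 16 segments, chained into 1 closed loop(s), length Σ = 12.200937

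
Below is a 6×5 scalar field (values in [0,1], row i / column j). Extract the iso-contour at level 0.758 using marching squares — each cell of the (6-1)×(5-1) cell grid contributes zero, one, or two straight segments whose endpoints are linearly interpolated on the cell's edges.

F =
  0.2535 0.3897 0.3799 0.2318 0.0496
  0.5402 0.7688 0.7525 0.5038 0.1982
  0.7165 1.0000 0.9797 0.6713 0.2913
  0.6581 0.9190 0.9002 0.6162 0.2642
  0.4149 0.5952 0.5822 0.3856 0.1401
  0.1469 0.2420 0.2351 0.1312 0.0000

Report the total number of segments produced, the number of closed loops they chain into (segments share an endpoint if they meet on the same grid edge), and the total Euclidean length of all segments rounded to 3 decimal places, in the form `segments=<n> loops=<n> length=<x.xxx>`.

segments=10 loops=1 length=8.069

cell (0,0): code 0100 → (0.972,1.000)–(1.000,0.953)
cell (0,1): code 1000 → (1.000,1.663)–(0.972,1.000)
cell (1,0): code 0110 → (1.000,0.953)–(2.000,0.146)
cell (1,1): code 1101 → (1.024,2.000)–(1.000,1.663)
cell (1,2): code 1000 → (2.000,2.719)–(1.024,2.000)
cell (2,0): code 0110 → (2.000,0.146)–(3.000,0.383)
cell (2,2): code 1001 → (3.000,2.501)–(2.000,2.719)
cell (3,0): code 0010 → (3.000,0.383)–(3.497,1.000)
cell (3,1): code 0011 → (3.497,1.000)–(3.447,2.000)
cell (3,2): code 0001 → (3.447,2.000)–(3.000,2.501)
total: 10 segments, chained into 1 closed loop(s), length Σ = 8.069430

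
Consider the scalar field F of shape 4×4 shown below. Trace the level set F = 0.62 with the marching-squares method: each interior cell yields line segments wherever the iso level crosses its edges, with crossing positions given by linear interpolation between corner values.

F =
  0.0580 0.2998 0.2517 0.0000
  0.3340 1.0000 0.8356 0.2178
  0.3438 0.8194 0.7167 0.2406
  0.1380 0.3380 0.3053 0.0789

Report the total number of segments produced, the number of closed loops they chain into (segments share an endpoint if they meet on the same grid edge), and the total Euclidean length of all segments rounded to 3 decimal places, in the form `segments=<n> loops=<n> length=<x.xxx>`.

cell (0,0): code 0100 → (0.457,1.000)–(1.000,0.429)
cell (0,1): code 1100 → (0.631,2.000)–(0.457,1.000)
cell (0,2): code 1000 → (1.000,2.349)–(0.631,2.000)
cell (1,0): code 0110 → (1.000,0.429)–(2.000,0.581)
cell (1,2): code 1001 → (2.000,2.203)–(1.000,2.349)
cell (2,0): code 0010 → (2.000,0.581)–(2.414,1.000)
cell (2,1): code 0011 → (2.414,1.000)–(2.235,2.000)
cell (2,2): code 0001 → (2.235,2.000)–(2.000,2.203)
total: 8 segments, chained into 1 closed loop(s), length Σ = 6.248341

segments=8 loops=1 length=6.248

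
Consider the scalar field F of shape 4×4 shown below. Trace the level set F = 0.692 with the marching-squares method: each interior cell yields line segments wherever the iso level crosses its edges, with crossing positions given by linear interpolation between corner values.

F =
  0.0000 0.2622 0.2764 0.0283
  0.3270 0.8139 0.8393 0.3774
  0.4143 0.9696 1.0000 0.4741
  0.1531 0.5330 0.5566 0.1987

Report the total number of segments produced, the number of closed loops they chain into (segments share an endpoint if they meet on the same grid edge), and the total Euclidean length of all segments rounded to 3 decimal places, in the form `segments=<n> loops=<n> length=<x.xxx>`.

cell (0,0): code 0100 → (0.779,1.000)–(1.000,0.750)
cell (0,1): code 1100 → (0.738,2.000)–(0.779,1.000)
cell (0,2): code 1000 → (1.000,2.319)–(0.738,2.000)
cell (1,0): code 0110 → (1.000,0.750)–(2.000,0.500)
cell (1,2): code 1001 → (2.000,2.586)–(1.000,2.319)
cell (2,0): code 0010 → (2.000,0.500)–(2.636,1.000)
cell (2,1): code 0011 → (2.636,1.000)–(2.695,2.000)
cell (2,2): code 0001 → (2.695,2.000)–(2.000,2.586)
total: 8 segments, chained into 1 closed loop(s), length Σ = 6.532025

segments=8 loops=1 length=6.532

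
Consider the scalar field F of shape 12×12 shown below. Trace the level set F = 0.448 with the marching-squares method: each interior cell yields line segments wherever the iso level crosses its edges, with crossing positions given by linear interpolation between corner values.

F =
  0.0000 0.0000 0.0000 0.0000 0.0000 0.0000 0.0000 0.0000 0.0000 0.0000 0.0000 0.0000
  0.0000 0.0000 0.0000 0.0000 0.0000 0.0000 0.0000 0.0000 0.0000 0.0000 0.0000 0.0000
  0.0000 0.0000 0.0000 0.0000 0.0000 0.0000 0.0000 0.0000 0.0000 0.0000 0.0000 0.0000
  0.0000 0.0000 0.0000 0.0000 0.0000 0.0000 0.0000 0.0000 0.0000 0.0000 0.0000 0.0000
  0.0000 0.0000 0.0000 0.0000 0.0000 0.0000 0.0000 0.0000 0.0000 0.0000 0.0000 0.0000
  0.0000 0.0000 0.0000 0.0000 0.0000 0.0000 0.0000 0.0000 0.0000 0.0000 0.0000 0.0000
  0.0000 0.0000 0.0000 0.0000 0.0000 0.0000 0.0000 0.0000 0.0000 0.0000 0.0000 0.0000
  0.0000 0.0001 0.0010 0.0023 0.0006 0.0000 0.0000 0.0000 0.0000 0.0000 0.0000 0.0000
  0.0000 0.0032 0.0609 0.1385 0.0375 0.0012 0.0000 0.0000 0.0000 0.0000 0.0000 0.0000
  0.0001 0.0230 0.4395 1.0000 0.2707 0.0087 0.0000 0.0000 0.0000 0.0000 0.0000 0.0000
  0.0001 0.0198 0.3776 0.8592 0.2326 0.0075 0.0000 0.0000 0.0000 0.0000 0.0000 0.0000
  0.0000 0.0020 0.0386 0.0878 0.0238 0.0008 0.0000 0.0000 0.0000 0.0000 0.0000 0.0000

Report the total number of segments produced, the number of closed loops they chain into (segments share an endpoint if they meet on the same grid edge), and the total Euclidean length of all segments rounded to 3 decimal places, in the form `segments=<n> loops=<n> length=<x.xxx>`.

cell (8,2): code 0100 → (8.359,3.000)–(9.000,2.015)
cell (8,3): code 1000 → (9.000,3.757)–(8.359,3.000)
cell (9,2): code 0110 → (9.000,2.015)–(10.000,2.146)
cell (9,3): code 1001 → (10.000,3.656)–(9.000,3.757)
cell (10,2): code 0010 → (10.000,2.146)–(10.533,3.000)
cell (10,3): code 0001 → (10.533,3.000)–(10.000,3.656)
total: 6 segments, chained into 1 closed loop(s), length Σ = 6.032224

segments=6 loops=1 length=6.032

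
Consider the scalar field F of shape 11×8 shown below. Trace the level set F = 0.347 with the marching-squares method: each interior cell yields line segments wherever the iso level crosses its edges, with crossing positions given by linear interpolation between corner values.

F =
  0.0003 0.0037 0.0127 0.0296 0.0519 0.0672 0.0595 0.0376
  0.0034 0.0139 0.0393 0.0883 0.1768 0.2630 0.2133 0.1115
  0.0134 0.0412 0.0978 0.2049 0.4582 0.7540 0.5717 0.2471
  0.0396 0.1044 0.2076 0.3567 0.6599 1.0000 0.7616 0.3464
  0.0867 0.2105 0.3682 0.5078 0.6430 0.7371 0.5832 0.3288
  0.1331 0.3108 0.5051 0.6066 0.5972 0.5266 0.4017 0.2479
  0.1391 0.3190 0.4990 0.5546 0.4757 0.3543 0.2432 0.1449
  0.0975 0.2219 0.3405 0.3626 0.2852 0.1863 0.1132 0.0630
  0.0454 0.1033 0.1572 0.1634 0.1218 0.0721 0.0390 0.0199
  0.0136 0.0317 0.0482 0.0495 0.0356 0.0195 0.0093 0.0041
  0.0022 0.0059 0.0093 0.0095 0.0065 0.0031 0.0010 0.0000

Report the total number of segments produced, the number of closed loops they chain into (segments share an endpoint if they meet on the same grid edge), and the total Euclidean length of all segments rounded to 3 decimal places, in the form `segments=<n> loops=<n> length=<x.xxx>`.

segments=22 loops=1 length=17.953

cell (1,3): code 0100 → (1.605,4.000)–(2.000,3.561)
cell (1,4): code 1100 → (1.171,5.000)–(1.605,4.000)
cell (1,5): code 1100 → (1.373,6.000)–(1.171,5.000)
cell (1,6): code 1000 → (2.000,6.692)–(1.373,6.000)
cell (2,2): code 0100 → (2.936,3.000)–(3.000,2.935)
cell (2,3): code 1110 → (2.000,3.561)–(2.936,3.000)
cell (2,6): code 1001 → (3.000,6.999)–(2.000,6.692)
cell (3,1): code 0100 → (3.868,2.000)–(4.000,1.866)
cell (3,2): code 1110 → (3.000,2.935)–(3.868,2.000)
cell (3,6): code 1001 → (4.000,6.928)–(3.000,6.999)
cell (4,1): code 0110 → (4.000,1.866)–(5.000,1.186)
cell (4,6): code 1001 → (5.000,6.356)–(4.000,6.928)
cell (5,1): code 0110 → (5.000,1.186)–(6.000,1.156)
cell (5,5): code 1011 → (6.000,5.066)–(5.345,6.000)
cell (5,6): code 0001 → (5.345,6.000)–(5.000,6.356)
cell (6,1): code 0010 → (6.000,1.156)–(6.959,2.000)
cell (6,2): code 0111 → (6.959,2.000)–(7.000,2.294)
cell (6,3): code 1011 → (7.000,3.202)–(6.676,4.000)
cell (6,4): code 0011 → (6.676,4.000)–(6.043,5.000)
cell (6,5): code 0001 → (6.043,5.000)–(6.000,5.066)
cell (7,2): code 0010 → (7.000,2.294)–(7.078,3.000)
cell (7,3): code 0001 → (7.078,3.000)–(7.000,3.202)
total: 22 segments, chained into 1 closed loop(s), length Σ = 17.952988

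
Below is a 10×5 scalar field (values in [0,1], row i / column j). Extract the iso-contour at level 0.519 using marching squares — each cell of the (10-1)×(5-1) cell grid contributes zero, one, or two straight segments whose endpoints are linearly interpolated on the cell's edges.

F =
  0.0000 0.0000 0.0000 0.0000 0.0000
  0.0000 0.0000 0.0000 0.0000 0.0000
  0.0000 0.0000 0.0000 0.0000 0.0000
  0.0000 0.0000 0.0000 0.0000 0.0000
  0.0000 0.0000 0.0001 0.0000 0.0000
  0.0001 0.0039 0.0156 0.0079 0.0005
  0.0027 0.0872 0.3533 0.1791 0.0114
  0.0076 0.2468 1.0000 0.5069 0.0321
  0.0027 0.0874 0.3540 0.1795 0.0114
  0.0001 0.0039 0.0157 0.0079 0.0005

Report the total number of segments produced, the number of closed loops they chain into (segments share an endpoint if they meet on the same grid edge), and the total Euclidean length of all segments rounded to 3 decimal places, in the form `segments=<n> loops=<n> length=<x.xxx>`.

cell (6,1): code 0100 → (6.256,2.000)–(7.000,1.361)
cell (6,2): code 1000 → (7.000,2.975)–(6.256,2.000)
cell (7,1): code 0010 → (7.000,1.361)–(7.745,2.000)
cell (7,2): code 0001 → (7.745,2.000)–(7.000,2.975)
total: 4 segments, chained into 1 closed loop(s), length Σ = 4.415084

segments=4 loops=1 length=4.415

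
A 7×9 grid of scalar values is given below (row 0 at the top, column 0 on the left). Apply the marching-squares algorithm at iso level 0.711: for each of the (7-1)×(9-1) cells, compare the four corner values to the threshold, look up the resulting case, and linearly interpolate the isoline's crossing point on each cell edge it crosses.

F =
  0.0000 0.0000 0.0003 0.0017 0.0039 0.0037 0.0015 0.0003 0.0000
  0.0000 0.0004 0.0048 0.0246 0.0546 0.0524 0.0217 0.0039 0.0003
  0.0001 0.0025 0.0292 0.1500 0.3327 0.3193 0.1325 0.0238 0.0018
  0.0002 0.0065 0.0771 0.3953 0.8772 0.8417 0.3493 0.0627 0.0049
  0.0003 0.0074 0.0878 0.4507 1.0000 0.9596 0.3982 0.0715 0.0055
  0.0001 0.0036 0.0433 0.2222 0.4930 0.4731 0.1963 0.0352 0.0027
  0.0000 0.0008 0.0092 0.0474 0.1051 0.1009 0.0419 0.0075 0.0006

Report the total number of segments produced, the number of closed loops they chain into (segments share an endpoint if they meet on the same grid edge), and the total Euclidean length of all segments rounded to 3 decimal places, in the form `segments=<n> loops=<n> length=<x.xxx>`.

cell (2,3): code 0100 → (2.695,4.000)–(3.000,3.655)
cell (2,4): code 1100 → (2.750,5.000)–(2.695,4.000)
cell (2,5): code 1000 → (3.000,5.265)–(2.750,5.000)
cell (3,3): code 0110 → (3.000,3.655)–(4.000,3.474)
cell (3,5): code 1001 → (4.000,5.443)–(3.000,5.265)
cell (4,3): code 0010 → (4.000,3.474)–(4.570,4.000)
cell (4,4): code 0011 → (4.570,4.000)–(4.511,5.000)
cell (4,5): code 0001 → (4.511,5.000)–(4.000,5.443)
total: 8 segments, chained into 1 closed loop(s), length Σ = 6.312360

segments=8 loops=1 length=6.312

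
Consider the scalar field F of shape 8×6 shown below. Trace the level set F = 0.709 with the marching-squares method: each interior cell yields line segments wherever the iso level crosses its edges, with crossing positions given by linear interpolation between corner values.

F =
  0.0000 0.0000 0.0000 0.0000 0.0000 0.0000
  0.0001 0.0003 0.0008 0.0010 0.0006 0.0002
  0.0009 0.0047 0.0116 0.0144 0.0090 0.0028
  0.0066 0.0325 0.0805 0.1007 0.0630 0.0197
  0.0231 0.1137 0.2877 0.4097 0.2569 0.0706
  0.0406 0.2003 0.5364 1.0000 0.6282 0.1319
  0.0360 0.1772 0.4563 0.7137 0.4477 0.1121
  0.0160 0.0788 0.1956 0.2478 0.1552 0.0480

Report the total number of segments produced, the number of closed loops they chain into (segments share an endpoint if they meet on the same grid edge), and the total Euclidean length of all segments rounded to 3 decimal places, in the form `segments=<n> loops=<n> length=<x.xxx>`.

segments=6 loops=1 length=4.194

cell (4,2): code 0100 → (4.507,3.000)–(5.000,2.372)
cell (4,3): code 1000 → (5.000,3.783)–(4.507,3.000)
cell (5,2): code 0110 → (5.000,2.372)–(6.000,2.982)
cell (5,3): code 1001 → (6.000,3.018)–(5.000,3.783)
cell (6,2): code 0010 → (6.000,2.982)–(6.010,3.000)
cell (6,3): code 0001 → (6.010,3.000)–(6.000,3.018)
total: 6 segments, chained into 1 closed loop(s), length Σ = 4.194469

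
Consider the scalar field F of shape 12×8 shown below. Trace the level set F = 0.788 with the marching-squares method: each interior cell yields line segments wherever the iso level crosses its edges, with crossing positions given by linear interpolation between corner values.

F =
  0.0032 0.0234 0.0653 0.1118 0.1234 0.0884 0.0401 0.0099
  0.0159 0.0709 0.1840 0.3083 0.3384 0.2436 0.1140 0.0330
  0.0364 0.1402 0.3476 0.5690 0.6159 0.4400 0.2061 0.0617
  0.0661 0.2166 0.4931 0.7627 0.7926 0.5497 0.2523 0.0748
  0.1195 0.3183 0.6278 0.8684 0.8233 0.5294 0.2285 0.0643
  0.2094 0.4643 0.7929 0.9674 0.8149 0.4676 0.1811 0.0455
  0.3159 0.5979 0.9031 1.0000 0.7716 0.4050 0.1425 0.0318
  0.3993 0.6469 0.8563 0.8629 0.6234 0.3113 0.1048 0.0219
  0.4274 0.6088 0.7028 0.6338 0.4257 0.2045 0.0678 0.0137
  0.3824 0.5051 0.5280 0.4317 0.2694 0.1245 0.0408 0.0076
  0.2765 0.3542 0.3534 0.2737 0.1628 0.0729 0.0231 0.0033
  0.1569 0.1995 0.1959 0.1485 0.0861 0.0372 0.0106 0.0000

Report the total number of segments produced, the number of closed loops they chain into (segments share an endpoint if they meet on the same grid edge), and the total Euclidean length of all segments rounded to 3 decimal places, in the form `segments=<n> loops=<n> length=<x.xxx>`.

segments=16 loops=1 length=11.376

cell (2,3): code 0100 → (2.974,4.000)–(3.000,3.846)
cell (2,4): code 1000 → (3.000,4.019)–(2.974,4.000)
cell (3,2): code 0100 → (3.239,3.000)–(4.000,2.666)
cell (3,3): code 1110 → (3.000,3.846)–(3.239,3.000)
cell (3,4): code 1001 → (4.000,4.120)–(3.000,4.019)
cell (4,1): code 0100 → (4.970,2.000)–(5.000,1.985)
cell (4,2): code 1110 → (4.000,2.666)–(4.970,2.000)
cell (4,4): code 1001 → (5.000,4.077)–(4.000,4.120)
cell (5,1): code 0110 → (5.000,1.985)–(6.000,1.623)
cell (5,3): code 1011 → (6.000,3.928)–(5.621,4.000)
cell (5,4): code 0001 → (5.621,4.000)–(5.000,4.077)
cell (6,1): code 0110 → (6.000,1.623)–(7.000,1.674)
cell (6,3): code 1001 → (7.000,3.313)–(6.000,3.928)
cell (7,1): code 0010 → (7.000,1.674)–(7.445,2.000)
cell (7,2): code 0011 → (7.445,2.000)–(7.327,3.000)
cell (7,3): code 0001 → (7.327,3.000)–(7.000,3.313)
total: 16 segments, chained into 1 closed loop(s), length Σ = 11.376134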